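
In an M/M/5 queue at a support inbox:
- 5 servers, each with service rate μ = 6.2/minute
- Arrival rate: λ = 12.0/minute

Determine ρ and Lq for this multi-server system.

Traffic intensity: ρ = λ/(cμ) = 12.0/(5×6.2) = 0.3871
Since ρ = 0.3871 < 1, system is stable.
Offered load a = λ/μ = cρ = 12.0/6.2 = 1.9355
P₀ = [ Σₙ₌₀^4 aⁿ/n! + a^5/(5!(1-ρ)) ]⁻¹
Σ = a^0/0! + a^1/1! + a^2/2! + a^3/3! + a^4/4! = 1.00000 + 1.93548 + 1.87305 + 1.20842 + 0.584719 = 6.6017
a^5/(5!(1-ρ)) = 27.1611/(120 × 0.6129) = 0.3693
P₀ = 1/(6.6017 + 0.3693) = 0.1435
Lq = P₀·a^5·ρ / (5!(1-ρ)²) = 0.14345 × 27.1611 × 0.38710 / (120 × 0.37565) = 0.03346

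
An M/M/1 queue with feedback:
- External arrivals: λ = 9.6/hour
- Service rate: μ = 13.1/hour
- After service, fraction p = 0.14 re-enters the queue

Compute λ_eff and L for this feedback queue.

Effective arrival rate: λ_eff = λ/(1-p) = 9.6/(1-0.14) = 9.6/0.86 = 11.16279
ρ = λ_eff/μ = 11.16279/13.1 = 0.852121
L = ρ/(1-ρ) = 0.852121/(1-0.852121) = 5.7623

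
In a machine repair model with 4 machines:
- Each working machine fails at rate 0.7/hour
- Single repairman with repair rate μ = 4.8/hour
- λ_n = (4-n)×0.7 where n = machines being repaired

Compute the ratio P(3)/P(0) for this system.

P(3)/P(0) = ∏_{i=0}^{3-1} λ_i/μ_{i+1}
= (4-0)×0.7/4.8 × (4-1)×0.7/4.8 × (4-2)×0.7/4.8
= 0.07444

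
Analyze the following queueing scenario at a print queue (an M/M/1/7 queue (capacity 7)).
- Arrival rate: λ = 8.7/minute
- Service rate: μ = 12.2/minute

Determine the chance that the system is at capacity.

ρ = λ/μ = 8.7/12.2 = 0.713115
P₀ = (1-ρ)/(1-ρ^(K+1)) = (1-0.713115)/(1-0.713115^8) = 0.28688/0.93312 = 0.3074
P_K = P₀×ρ^K = 0.3074 × 0.713115^7 = 0.3074 × 0.09378 = 0.02883
Blocking probability = 2.88%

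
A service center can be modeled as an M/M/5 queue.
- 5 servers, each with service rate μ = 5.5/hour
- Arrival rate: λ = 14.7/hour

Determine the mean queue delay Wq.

Traffic intensity: ρ = λ/(cμ) = 14.7/(5×5.5) = 0.5345
Since ρ = 0.5345 < 1, system is stable.
Offered load a = λ/μ = cρ = 14.7/5.5 = 2.6727
P₀ = [ Σₙ₌₀^4 aⁿ/n! + a^5/(5!(1-ρ)) ]⁻¹
Σ = a^0/0! + a^1/1! + a^2/2! + a^3/3! + a^4/4! = 1.00000 + 2.67273 + 3.57174 + 3.18209 + 2.12622 = 12.5528
a^5/(5!(1-ρ)) = 136.3871/(120 × 0.465455) = 2.4418
P₀ = 1/(12.5528 + 2.4418) = 0.06669
Lq = P₀·a^5·ρ / (5!(1-ρ)²) = 0.06669 × 136.3871 × 0.5345 / (120 × 0.2166) = 0.1870
Wq = Lq/λ = 0.1870/14.7 = 0.01272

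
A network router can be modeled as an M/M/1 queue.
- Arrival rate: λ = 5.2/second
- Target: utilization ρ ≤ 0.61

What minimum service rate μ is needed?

ρ = λ/μ, so μ = λ/ρ
μ ≥ 5.2/0.61 = 8.5246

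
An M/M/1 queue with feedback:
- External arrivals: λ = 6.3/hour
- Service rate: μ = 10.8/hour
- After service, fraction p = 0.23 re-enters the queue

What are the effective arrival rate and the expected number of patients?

Effective arrival rate: λ_eff = λ/(1-p) = 6.3/(1-0.23) = 6.3/0.77 = 8.18182
ρ = λ_eff/μ = 8.18182/10.8 = 0.757576
L = ρ/(1-ρ) = 0.757576/(1-0.757576) = 3.1250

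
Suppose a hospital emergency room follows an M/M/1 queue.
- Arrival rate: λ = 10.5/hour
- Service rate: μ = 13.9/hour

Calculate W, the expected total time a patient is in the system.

First, compute utilization: ρ = λ/μ = 10.5/13.9 = 0.7554
For M/M/1: W = 1/(μ-λ)
W = 1/(13.9-10.5) = 1/3.40
W = 0.2941 hours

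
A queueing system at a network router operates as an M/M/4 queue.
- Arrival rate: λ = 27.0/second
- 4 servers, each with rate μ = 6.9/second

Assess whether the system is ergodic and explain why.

Stability requires ρ = λ/(cμ) < 1
ρ = 27.0/(4 × 6.9) = 27.0/27.60 = 0.9783
Since 0.9783 < 1, the system is STABLE.
The servers are busy 97.83% of the time.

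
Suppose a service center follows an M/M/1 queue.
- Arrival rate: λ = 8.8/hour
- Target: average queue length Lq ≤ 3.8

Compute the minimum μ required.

For M/M/1: Lq = λ²/(μ(μ-λ))
Need Lq ≤ 3.8, i.e. μ(μ-λ) ≥ λ²/3.8
μ² - 8.8μ - 77.44/3.8 ≥ 0  →  μ² - 8.8μ - 20.37895 ≥ 0
Quadratic formula (positive root): μ = [λ + √(λ² + 4×20.37895)]/2
Discriminant: 77.44 + 4×20.37895 = 158.9558, √158.9558 = 12.6078
μ ≥ (8.8 + 12.6078)/2 = 10.7039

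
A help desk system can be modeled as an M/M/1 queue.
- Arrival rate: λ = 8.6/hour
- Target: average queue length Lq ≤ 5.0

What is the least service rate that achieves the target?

For M/M/1: Lq = λ²/(μ(μ-λ))
Need Lq ≤ 5.0, i.e. μ(μ-λ) ≥ λ²/5.0
μ² - 8.6μ - 73.96/5.0 ≥ 0  →  μ² - 8.6μ - 14.7920 ≥ 0
Quadratic formula (positive root): μ = [λ + √(λ² + 4×14.7920)]/2
Discriminant: 73.96 + 4×14.7920 = 133.1280, √133.1280 = 11.5381
μ ≥ (8.6 + 11.5381)/2 = 10.0691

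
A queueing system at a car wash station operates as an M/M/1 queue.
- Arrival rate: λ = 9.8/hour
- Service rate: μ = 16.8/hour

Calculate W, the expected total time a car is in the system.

First, compute utilization: ρ = λ/μ = 9.8/16.8 = 0.5833
For M/M/1: W = 1/(μ-λ)
W = 1/(16.8-9.8) = 1/7.00
W = 0.1429 hours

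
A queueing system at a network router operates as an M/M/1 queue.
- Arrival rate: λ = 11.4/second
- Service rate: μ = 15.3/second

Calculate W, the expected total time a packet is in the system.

First, compute utilization: ρ = λ/μ = 11.4/15.3 = 0.7451
For M/M/1: W = 1/(μ-λ)
W = 1/(15.3-11.4) = 1/3.90
W = 0.2564 seconds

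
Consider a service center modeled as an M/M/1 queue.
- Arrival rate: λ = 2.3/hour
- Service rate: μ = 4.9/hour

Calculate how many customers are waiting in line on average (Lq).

ρ = λ/μ = 2.3/4.9 = 0.4694
For M/M/1: Lq = λ²/(μ(μ-λ))
Lq = 5.29/(4.9 × 2.60)
Lq = 0.4152 customers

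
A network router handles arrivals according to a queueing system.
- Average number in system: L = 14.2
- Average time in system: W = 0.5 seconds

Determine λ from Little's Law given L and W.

Little's Law: L = λW, so λ = L/W
λ = 14.2/0.5 = 28.4000 packets/second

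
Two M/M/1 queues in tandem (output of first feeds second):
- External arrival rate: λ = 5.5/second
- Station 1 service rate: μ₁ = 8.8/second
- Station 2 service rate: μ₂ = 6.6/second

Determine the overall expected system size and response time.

By Jackson's theorem, each station behaves as independent M/M/1.
Station 1: ρ₁ = 5.5/8.8 = 0.6250, L₁ = ρ₁/(1-ρ₁) = λ/(μ₁-λ) = 5.5/3.30 = 1.6667
Station 2: ρ₂ = 5.5/6.6 = 0.8333, L₂ = ρ₂/(1-ρ₂) = λ/(μ₂-λ) = 5.5/1.10 = 5.0000
Total: L = L₁ + L₂ = 1.6667 + 5.0000 = 6.6667
W = L/λ = 6.6667/5.5 = 1.2121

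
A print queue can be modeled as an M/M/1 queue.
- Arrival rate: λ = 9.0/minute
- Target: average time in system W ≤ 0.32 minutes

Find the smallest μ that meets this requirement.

For M/M/1: W = 1/(μ-λ)
Need W ≤ 0.32, so 1/(μ-λ) ≤ 0.32
μ - λ ≥ 1/0.32 = 3.1250
μ ≥ 9.0 + 3.1250 = 12.1250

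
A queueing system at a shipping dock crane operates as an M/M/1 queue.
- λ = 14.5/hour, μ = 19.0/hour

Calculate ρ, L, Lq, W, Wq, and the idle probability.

Step 1: ρ = λ/μ = 14.5/19.0 = 0.7632
Step 2: L = λ/(μ-λ) = 14.5/4.50 = 3.2222
Step 3: Lq = λ²/(μ(μ-λ)) = 210.25/(19.0×4.50) = 2.4591
Step 4: W = 1/(μ-λ) = 1/4.50 = 0.22222
Step 5: Wq = λ/(μ(μ-λ)) = 14.5/(19.0×4.50) = 0.1696
Step 6: P(0) = 1-ρ = 0.2368
Verify: L = λW = 14.5×0.22222 = 3.2222 ✔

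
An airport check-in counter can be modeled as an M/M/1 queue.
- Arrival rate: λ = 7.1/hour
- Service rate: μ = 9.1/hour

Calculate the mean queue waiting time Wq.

First, compute utilization: ρ = λ/μ = 7.1/9.1 = 0.7802
For M/M/1: Wq = λ/(μ(μ-λ))
Wq = 7.1/(9.1 × (9.1-7.1))
Wq = 7.1/(9.1 × 2.00)
Wq = 0.3901 hours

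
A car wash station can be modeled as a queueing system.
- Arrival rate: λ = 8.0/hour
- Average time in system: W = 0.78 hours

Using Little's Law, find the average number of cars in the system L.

Little's Law: L = λW
L = 8.0 × 0.78 = 6.2400 cars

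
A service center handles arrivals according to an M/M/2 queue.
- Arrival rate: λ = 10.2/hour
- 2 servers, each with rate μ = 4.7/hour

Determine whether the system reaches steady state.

Stability requires ρ = λ/(cμ) < 1
ρ = 10.2/(2 × 4.7) = 10.2/9.40 = 1.0851
Since 1.0851 ≥ 1, the system is UNSTABLE.
Need c > λ/μ = 10.2/4.7 = 2.17.
Minimum servers needed: c = 3.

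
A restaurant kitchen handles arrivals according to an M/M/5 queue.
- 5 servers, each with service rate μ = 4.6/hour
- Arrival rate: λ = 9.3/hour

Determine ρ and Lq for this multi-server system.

Traffic intensity: ρ = λ/(cμ) = 9.3/(5×4.6) = 0.4043
Since ρ = 0.4043 < 1, system is stable.
Offered load a = λ/μ = cρ = 9.3/4.6 = 2.0217
P₀ = [ Σₙ₌₀^4 aⁿ/n! + a^5/(5!(1-ρ)) ]⁻¹
Σ = a^0/0! + a^1/1! + a^2/2! + a^3/3! + a^4/4! = 1.00000 + 2.02174 + 2.04371 + 1.37729 + 0.696128 = 7.1389
a^5/(5!(1-ρ)) = 33.7774/(120 × 0.59565) = 0.4726
P₀ = 1/(7.1389 + 0.4726) = 0.1314
Lq = P₀·a^5·ρ / (5!(1-ρ)²) = 0.1314 × 33.7774 × 0.4043 / (120 × 0.3548) = 0.04215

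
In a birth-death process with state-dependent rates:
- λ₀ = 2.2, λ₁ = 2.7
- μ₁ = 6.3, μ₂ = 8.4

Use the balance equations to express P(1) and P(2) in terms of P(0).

Balance equations:
State 0: λ₀P₀ = μ₁P₁ → P₁ = (λ₀/μ₁)P₀ = (2.2/6.3)P₀ = 0.3492P₀
State 1: P₂ = (λ₀λ₁)/(μ₁μ₂)P₀ = (2.2×2.7)/(6.3×8.4)P₀ = 0.1122P₀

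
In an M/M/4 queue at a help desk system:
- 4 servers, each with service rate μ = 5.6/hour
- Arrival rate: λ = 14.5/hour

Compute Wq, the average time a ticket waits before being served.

Traffic intensity: ρ = λ/(cμ) = 14.5/(4×5.6) = 0.6473
Since ρ = 0.6473 < 1, system is stable.
Offered load a = λ/μ = cρ = 14.5/5.6 = 2.5893
P₀ = [ Σₙ₌₀^3 aⁿ/n! + a^4/(4!(1-ρ)) ]⁻¹
Σ = a^0/0! + a^1/1! + a^2/2! + a^3/3! = 1.0000 + 2.5893 + 3.3522 + 2.8933 = 9.8348
a^4/(4!(1-ρ)) = 44.9490/(24 × 0.35268) = 5.3104
P₀ = 1/(9.8348 + 5.3104) = 0.06603
Lq = P₀·a^4·ρ / (4!(1-ρ)²) = 0.066028 × 44.9490 × 0.64732 / (24 × 0.12438) = 0.6436
Wq = Lq/λ = 0.64357/14.5 = 0.04438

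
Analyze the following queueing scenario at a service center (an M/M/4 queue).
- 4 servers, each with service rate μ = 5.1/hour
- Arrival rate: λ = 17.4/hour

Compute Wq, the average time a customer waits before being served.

Traffic intensity: ρ = λ/(cμ) = 17.4/(4×5.1) = 0.8529
Since ρ = 0.8529 < 1, system is stable.
Offered load a = λ/μ = cρ = 17.4/5.1 = 3.4118
P₀ = [ Σₙ₌₀^3 aⁿ/n! + a^4/(4!(1-ρ)) ]⁻¹
Σ = a^0/0! + a^1/1! + a^2/2! + a^3/3! = 1.00000 + 3.41176 + 5.82007 + 6.61890 = 16.8507
a^4/(4!(1-ρ)) = 135.4928/(24 × 0.147059) = 38.3896
P₀ = 1/(16.8507 + 38.3896) = 0.01810
Lq = P₀·a^4·ρ / (4!(1-ρ)²) = 0.0181027 × 135.4928 × 0.852941 / (24 × 0.0216263) = 4.0307
Wq = Lq/λ = 4.03075/17.4 = 0.2317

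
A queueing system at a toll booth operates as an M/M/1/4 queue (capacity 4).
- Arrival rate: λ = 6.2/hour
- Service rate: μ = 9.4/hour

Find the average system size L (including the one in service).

ρ = λ/μ = 6.2/9.4 = 0.65957
P₀ = (1-ρ)/(1-ρ^(K+1)) = (1-0.65957)/(1-0.65957^5) = 0.34043/0.87517 = 0.3890
P_K = P₀×ρ^K = 0.38899 × 0.65957^4 = 0.38899 × 0.18925 = 0.07362
L = ρ[1 - (K+1)ρ^K + Kρ^(K+1)] / [(1-ρ)(1-ρ^(K+1))]
L = 0.65957 × (1 - 5×0.189253 + 4×0.124826) / ((1 - 0.65957) × (1 - 0.124826)) = 1.2243 vehicles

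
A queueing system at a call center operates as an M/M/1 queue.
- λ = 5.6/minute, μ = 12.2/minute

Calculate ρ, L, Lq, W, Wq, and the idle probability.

Step 1: ρ = λ/μ = 5.6/12.2 = 0.4590
Step 2: L = λ/(μ-λ) = 5.6/6.60 = 0.8485
Step 3: Lq = λ²/(μ(μ-λ)) = 31.36/(12.2×6.60) = 0.3895
Step 4: W = 1/(μ-λ) = 1/6.60 = 0.15152
Step 5: Wq = λ/(μ(μ-λ)) = 5.6/(12.2×6.60) = 0.06955
Step 6: P(0) = 1-ρ = 0.5410
Verify: L = λW = 5.6×0.15152 = 0.8485 ✔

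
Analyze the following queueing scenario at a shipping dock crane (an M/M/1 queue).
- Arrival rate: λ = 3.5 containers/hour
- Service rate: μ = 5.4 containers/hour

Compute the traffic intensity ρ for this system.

Server utilization: ρ = λ/μ
ρ = 3.5/5.4 = 0.6481
The server is busy 64.81% of the time.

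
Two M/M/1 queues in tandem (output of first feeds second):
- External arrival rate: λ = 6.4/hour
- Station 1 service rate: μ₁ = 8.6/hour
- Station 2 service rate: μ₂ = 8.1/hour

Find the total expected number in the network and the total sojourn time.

By Jackson's theorem, each station behaves as independent M/M/1.
Station 1: ρ₁ = 6.4/8.6 = 0.7442, L₁ = ρ₁/(1-ρ₁) = λ/(μ₁-λ) = 6.4/2.20 = 2.9091
Station 2: ρ₂ = 6.4/8.1 = 0.7901, L₂ = ρ₂/(1-ρ₂) = λ/(μ₂-λ) = 6.4/1.70 = 3.7647
Total: L = L₁ + L₂ = 2.9091 + 3.7647 = 6.6738
W = L/λ = 6.6738/6.4 = 1.0428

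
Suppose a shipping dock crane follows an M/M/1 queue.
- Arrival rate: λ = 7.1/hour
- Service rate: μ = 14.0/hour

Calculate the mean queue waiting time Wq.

First, compute utilization: ρ = λ/μ = 7.1/14.0 = 0.5071
For M/M/1: Wq = λ/(μ(μ-λ))
Wq = 7.1/(14.0 × (14.0-7.1))
Wq = 7.1/(14.0 × 6.90)
Wq = 0.07350 hours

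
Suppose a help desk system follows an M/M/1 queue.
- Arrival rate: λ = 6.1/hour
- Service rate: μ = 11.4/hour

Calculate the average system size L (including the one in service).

ρ = λ/μ = 6.1/11.4 = 0.5351
For M/M/1: L = λ/(μ-λ)
L = 6.1/(11.4-6.1) = 6.1/5.30
L = 1.1509 tickets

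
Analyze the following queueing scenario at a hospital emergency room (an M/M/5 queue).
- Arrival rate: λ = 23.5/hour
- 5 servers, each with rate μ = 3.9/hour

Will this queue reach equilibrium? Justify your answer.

Stability requires ρ = λ/(cμ) < 1
ρ = 23.5/(5 × 3.9) = 23.5/19.50 = 1.2051
Since 1.2051 ≥ 1, the system is UNSTABLE.
Need c > λ/μ = 23.5/3.9 = 6.03.
Minimum servers needed: c = 7.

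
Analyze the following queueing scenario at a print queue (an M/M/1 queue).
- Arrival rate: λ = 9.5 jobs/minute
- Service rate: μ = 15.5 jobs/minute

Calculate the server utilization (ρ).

Server utilization: ρ = λ/μ
ρ = 9.5/15.5 = 0.6129
The server is busy 61.29% of the time.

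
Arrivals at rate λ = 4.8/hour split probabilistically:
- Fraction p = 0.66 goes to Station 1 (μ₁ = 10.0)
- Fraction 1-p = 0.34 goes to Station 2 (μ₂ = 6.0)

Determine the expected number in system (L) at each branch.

Effective rates: λ₁ = 4.8×0.66 = 3.168, λ₂ = 4.8×0.34 = 1.632
Station 1: ρ₁ = 3.168/10.0 = 0.3168, L₁ = ρ₁/(1-ρ₁) = 0.3168/(1-0.3168) = 0.4637
Station 2: ρ₂ = 1.632/6.0 = 0.2720, L₂ = ρ₂/(1-ρ₂) = 0.2720/(1-0.2720) = 0.3736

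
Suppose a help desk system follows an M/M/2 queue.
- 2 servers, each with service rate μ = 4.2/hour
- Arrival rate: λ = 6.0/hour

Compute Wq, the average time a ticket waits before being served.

Traffic intensity: ρ = λ/(cμ) = 6.0/(2×4.2) = 0.7143
Since ρ = 0.7143 < 1, system is stable.
Offered load a = λ/μ = cρ = 6.0/4.2 = 1.4286
P₀ = [ Σₙ₌₀^1 aⁿ/n! + a^2/(2!(1-ρ)) ]⁻¹
Σ = a^0/0! + a^1/1! = 1.0000 + 1.4286 = 2.4286
a^2/(2!(1-ρ)) = 2.04082/(2 × 0.285714) = 3.5714
P₀ = 1/(2.4286 + 3.5714) = 0.1667
Lq = P₀·a^2·ρ / (2!(1-ρ)²) = 0.16667 × 2.0408 × 0.71429 / (2 × 0.081633) = 1.4881
Wq = Lq/λ = 1.4881/6.0 = 0.2480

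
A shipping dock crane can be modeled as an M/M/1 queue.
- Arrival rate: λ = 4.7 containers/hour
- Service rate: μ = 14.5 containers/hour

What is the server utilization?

Server utilization: ρ = λ/μ
ρ = 4.7/14.5 = 0.3241
The server is busy 32.41% of the time.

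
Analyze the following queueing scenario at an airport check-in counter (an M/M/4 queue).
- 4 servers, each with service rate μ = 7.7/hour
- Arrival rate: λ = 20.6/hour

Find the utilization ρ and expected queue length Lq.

Traffic intensity: ρ = λ/(cμ) = 20.6/(4×7.7) = 0.6688
Since ρ = 0.6688 < 1, system is stable.
Offered load a = λ/μ = cρ = 20.6/7.7 = 2.6753
P₀ = [ Σₙ₌₀^3 aⁿ/n! + a^4/(4!(1-ρ)) ]⁻¹
Σ = a^0/0! + a^1/1! + a^2/2! + a^3/3! = 1.0000 + 2.6753 + 3.5787 + 3.1914 = 10.4454
a^4/(4!(1-ρ)) = 51.2278/(24 × 0.33117) = 6.4453
P₀ = 1/(10.4454 + 6.4453) = 0.05920
Lq = P₀·a^4·ρ / (4!(1-ρ)²) = 0.059204 × 51.2278 × 0.66883 / (24 × 0.10967) = 0.7707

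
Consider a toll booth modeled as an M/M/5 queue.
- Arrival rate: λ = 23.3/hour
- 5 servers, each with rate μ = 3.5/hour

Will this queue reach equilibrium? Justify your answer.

Stability requires ρ = λ/(cμ) < 1
ρ = 23.3/(5 × 3.5) = 23.3/17.50 = 1.3314
Since 1.3314 ≥ 1, the system is UNSTABLE.
Need c > λ/μ = 23.3/3.5 = 6.66.
Minimum servers needed: c = 7.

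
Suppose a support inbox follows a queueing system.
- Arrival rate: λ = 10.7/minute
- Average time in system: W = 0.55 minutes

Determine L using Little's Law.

Little's Law: L = λW
L = 10.7 × 0.55 = 5.8850 emails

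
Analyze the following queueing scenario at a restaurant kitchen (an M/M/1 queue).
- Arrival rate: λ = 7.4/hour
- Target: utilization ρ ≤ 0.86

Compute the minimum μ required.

ρ = λ/μ, so μ = λ/ρ
μ ≥ 7.4/0.86 = 8.6047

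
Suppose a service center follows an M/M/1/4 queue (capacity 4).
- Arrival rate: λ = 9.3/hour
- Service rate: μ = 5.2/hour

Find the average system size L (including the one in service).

ρ = λ/μ = 9.3/5.2 = 1.78846
P₀ = (1-ρ)/(1-ρ^(K+1)) = (1-1.78846)/(1-1.78846^5) = -0.7885/-17.2977 = 0.04558
P_K = P₀×ρ^K = 0.04558 × 1.78846^4 = 0.04558 × 10.2310 = 0.4663
L = ρ[1 - (K+1)ρ^K + Kρ^(K+1)] / [(1-ρ)(1-ρ^(K+1))]
L = 1.78846 × (1 - 5×10.23097 + 4×18.29769) / ((1 - 1.78846) × (1 - 18.29769)) = 3.0208 customers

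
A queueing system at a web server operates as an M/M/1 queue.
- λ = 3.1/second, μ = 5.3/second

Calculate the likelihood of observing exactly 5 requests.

ρ = λ/μ = 3.1/5.3 = 0.5849
P(n) = (1-ρ)ρⁿ
P(5) = (1-0.5849) × 0.5849^5
P(5) = 0.4151 × 0.06846
P(5) = 0.02842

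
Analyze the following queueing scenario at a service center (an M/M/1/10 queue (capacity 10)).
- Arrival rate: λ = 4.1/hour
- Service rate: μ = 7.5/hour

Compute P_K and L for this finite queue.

ρ = λ/μ = 4.1/7.5 = 0.54667
P₀ = (1-ρ)/(1-ρ^(K+1)) = (1-0.54667)/(1-0.54667^11) = 0.4533/0.9987 = 0.4539
P_K = P₀×ρ^K = 0.4539 × 0.54667^10 = 0.4539 × 0.002384 = 0.001082
Blocking probability P_10 = 0.001082 (0.11%)
L = ρ[1 - (K+1)ρ^K + Kρ^(K+1)] / [(1-ρ)(1-ρ^(K+1))]
L = 0.54667 × (1 - 11×0.002384 + 10×0.001303) / ((1 - 0.54667) × (1 - 0.001303)) = 1.1915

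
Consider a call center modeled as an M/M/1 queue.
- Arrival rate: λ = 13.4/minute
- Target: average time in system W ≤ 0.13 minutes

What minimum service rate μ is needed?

For M/M/1: W = 1/(μ-λ)
Need W ≤ 0.13, so 1/(μ-λ) ≤ 0.13
μ - λ ≥ 1/0.13 = 7.6923
μ ≥ 13.4 + 7.6923 = 21.0923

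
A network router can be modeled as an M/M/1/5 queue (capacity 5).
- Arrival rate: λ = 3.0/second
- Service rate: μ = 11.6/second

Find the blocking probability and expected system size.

ρ = λ/μ = 3.0/11.6 = 0.25862
P₀ = (1-ρ)/(1-ρ^(K+1)) = (1-0.25862)/(1-0.25862^6) = 0.7414/0.9997 = 0.7416
P_K = P₀×ρ^K = 0.7416 × 0.25862^5 = 0.7416 × 0.001157 = 0.0008580
Blocking probability P_5 = 0.0008580 (0.08580%)
L = ρ[1 - (K+1)ρ^K + Kρ^(K+1)] / [(1-ρ)(1-ρ^(K+1))]
L = 0.25862 × (1 - 6×0.001157 + 5×0.0002992) / ((1 - 0.25862) × (1 - 0.0002992)) = 0.3470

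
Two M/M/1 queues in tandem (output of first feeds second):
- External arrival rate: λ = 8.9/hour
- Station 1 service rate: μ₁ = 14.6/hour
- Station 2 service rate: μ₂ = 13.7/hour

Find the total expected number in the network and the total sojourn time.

By Jackson's theorem, each station behaves as independent M/M/1.
Station 1: ρ₁ = 8.9/14.6 = 0.6096, L₁ = ρ₁/(1-ρ₁) = λ/(μ₁-λ) = 8.9/5.70 = 1.5614
Station 2: ρ₂ = 8.9/13.7 = 0.6496, L₂ = ρ₂/(1-ρ₂) = λ/(μ₂-λ) = 8.9/4.80 = 1.8542
Total: L = L₁ + L₂ = 1.5614 + 1.8542 = 3.4156
W = L/λ = 3.4156/8.9 = 0.3838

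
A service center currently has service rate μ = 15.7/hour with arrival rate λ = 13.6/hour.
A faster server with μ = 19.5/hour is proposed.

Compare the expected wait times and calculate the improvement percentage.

System 1: ρ₁ = 13.6/15.7 = 0.8662, W₁ = 1/(15.7-13.6) = 0.4762
System 2: ρ₂ = 13.6/19.5 = 0.6974, W₂ = 1/(19.5-13.6) = 0.1695
Improvement: (W₁-W₂)/W₁ = (0.4762-0.1695)/0.4762 = 64.41%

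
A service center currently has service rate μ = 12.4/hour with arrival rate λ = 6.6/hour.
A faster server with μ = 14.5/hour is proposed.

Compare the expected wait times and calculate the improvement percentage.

System 1: ρ₁ = 6.6/12.4 = 0.5323, W₁ = 1/(12.4-6.6) = 0.17241
System 2: ρ₂ = 6.6/14.5 = 0.4552, W₂ = 1/(14.5-6.6) = 0.12658
Improvement: (W₁-W₂)/W₁ = (0.17241-0.12658)/0.17241 = 26.58%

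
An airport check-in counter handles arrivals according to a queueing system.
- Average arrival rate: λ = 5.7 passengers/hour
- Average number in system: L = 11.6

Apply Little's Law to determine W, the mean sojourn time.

Little's Law: L = λW, so W = L/λ
W = 11.6/5.7 = 2.0351 hours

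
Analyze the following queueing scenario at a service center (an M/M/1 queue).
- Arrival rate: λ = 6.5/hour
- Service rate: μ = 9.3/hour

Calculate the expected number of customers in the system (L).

ρ = λ/μ = 6.5/9.3 = 0.6989
For M/M/1: L = λ/(μ-λ)
L = 6.5/(9.3-6.5) = 6.5/2.80
L = 2.3214 customers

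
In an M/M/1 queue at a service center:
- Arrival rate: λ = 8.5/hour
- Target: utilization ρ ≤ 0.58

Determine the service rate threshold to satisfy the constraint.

ρ = λ/μ, so μ = λ/ρ
μ ≥ 8.5/0.58 = 14.6552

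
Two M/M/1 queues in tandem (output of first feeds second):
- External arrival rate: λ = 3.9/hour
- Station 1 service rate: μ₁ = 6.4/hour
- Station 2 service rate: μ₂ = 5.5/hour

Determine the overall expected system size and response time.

By Jackson's theorem, each station behaves as independent M/M/1.
Station 1: ρ₁ = 3.9/6.4 = 0.6094, L₁ = ρ₁/(1-ρ₁) = λ/(μ₁-λ) = 3.9/2.50 = 1.5600
Station 2: ρ₂ = 3.9/5.5 = 0.7091, L₂ = ρ₂/(1-ρ₂) = λ/(μ₂-λ) = 3.9/1.60 = 2.4375
Total: L = L₁ + L₂ = 1.5600 + 2.4375 = 3.9975
W = L/λ = 3.9975/3.9 = 1.0250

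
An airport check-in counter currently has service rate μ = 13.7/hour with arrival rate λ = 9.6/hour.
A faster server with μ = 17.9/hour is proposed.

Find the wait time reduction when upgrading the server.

System 1: ρ₁ = 9.6/13.7 = 0.7007, W₁ = 1/(13.7-9.6) = 0.24390
System 2: ρ₂ = 9.6/17.9 = 0.5363, W₂ = 1/(17.9-9.6) = 0.12048
Improvement: (W₁-W₂)/W₁ = (0.24390-0.12048)/0.24390 = 50.60%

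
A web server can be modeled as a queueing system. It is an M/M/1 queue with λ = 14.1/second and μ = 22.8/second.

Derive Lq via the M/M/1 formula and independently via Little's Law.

Method 1 (direct): Lq = λ²/(μ(μ-λ)) = 198.81/(22.8 × 8.70) = 1.0023

Method 2 (Little's Law):
W = 1/(μ-λ) = 1/8.70 = 0.114943
Wq = W - 1/μ = 0.114943 - 0.0438596 = 0.071083
Lq = λWq = 14.1 × 0.071083 = 1.0023 ✔ (matches Method 1)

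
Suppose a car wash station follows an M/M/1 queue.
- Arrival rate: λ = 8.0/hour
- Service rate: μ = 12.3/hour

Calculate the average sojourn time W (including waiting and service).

First, compute utilization: ρ = λ/μ = 8.0/12.3 = 0.6504
For M/M/1: W = 1/(μ-λ)
W = 1/(12.3-8.0) = 1/4.30
W = 0.2326 hours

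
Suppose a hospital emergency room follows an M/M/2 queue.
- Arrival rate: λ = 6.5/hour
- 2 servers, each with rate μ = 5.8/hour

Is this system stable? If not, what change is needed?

Stability requires ρ = λ/(cμ) < 1
ρ = 6.5/(2 × 5.8) = 6.5/11.60 = 0.5603
Since 0.5603 < 1, the system is STABLE.
The servers are busy 56.03% of the time.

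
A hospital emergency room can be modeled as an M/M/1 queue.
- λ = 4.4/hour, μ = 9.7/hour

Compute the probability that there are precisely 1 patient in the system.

ρ = λ/μ = 4.4/9.7 = 0.4536
P(n) = (1-ρ)ρⁿ
P(1) = (1-0.4536) × 0.4536^1
P(1) = 0.5464 × 0.4536
P(1) = 0.2478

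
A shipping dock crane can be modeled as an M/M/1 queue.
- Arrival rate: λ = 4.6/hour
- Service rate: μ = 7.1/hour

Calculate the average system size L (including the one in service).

ρ = λ/μ = 4.6/7.1 = 0.6479
For M/M/1: L = λ/(μ-λ)
L = 4.6/(7.1-4.6) = 4.6/2.50
L = 1.8400 containers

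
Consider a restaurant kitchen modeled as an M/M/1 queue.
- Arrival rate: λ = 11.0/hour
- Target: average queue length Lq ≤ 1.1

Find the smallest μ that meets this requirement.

For M/M/1: Lq = λ²/(μ(μ-λ))
Need Lq ≤ 1.1, i.e. μ(μ-λ) ≥ λ²/1.1
μ² - 11.0μ - 121.00/1.1 ≥ 0  →  μ² - 11.0μ - 110.0000 ≥ 0
Quadratic formula (positive root): μ = [λ + √(λ² + 4×110.0000)]/2
Discriminant: 121.00 + 4×110.0000 = 561.0000, √561.0000 = 23.6854
μ ≥ (11.0 + 23.6854)/2 = 17.3427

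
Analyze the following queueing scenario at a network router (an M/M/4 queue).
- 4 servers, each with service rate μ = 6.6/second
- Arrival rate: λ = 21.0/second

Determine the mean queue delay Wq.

Traffic intensity: ρ = λ/(cμ) = 21.0/(4×6.6) = 0.7955
Since ρ = 0.7955 < 1, system is stable.
Offered load a = λ/μ = cρ = 21.0/6.6 = 3.1818
P₀ = [ Σₙ₌₀^3 aⁿ/n! + a^4/(4!(1-ρ)) ]⁻¹
Σ = a^0/0! + a^1/1! + a^2/2! + a^3/3! = 1.0000 + 3.1818 + 5.0620 + 5.3688 = 14.6126
a^4/(4!(1-ρ)) = 102.4947/(24 × 0.204545) = 20.8786
P₀ = 1/(14.6126 + 20.8786) = 0.02818
Lq = P₀·a^4·ρ / (4!(1-ρ)²) = 0.028176 × 102.4947 × 0.79545 / (24 × 0.041839) = 2.2877
Wq = Lq/λ = 2.2877/21.0 = 0.1089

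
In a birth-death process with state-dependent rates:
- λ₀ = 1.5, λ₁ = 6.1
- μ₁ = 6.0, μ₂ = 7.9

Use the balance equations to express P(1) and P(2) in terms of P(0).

Balance equations:
State 0: λ₀P₀ = μ₁P₁ → P₁ = (λ₀/μ₁)P₀ = (1.5/6.0)P₀ = 0.2500P₀
State 1: P₂ = (λ₀λ₁)/(μ₁μ₂)P₀ = (1.5×6.1)/(6.0×7.9)P₀ = 0.1930P₀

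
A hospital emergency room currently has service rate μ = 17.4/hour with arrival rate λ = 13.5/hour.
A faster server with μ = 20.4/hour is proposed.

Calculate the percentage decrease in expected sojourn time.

System 1: ρ₁ = 13.5/17.4 = 0.7759, W₁ = 1/(17.4-13.5) = 0.25641
System 2: ρ₂ = 13.5/20.4 = 0.6618, W₂ = 1/(20.4-13.5) = 0.14493
Improvement: (W₁-W₂)/W₁ = (0.25641-0.14493)/0.25641 = 43.48%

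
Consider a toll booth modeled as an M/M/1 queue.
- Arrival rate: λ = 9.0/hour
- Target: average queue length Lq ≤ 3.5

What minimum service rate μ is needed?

For M/M/1: Lq = λ²/(μ(μ-λ))
Need Lq ≤ 3.5, i.e. μ(μ-λ) ≥ λ²/3.5
μ² - 9.0μ - 81.00/3.5 ≥ 0  →  μ² - 9.0μ - 23.14286 ≥ 0
Quadratic formula (positive root): μ = [λ + √(λ² + 4×23.14286)]/2
Discriminant: 81.00 + 4×23.14286 = 173.5714, √173.5714 = 13.17465
μ ≥ (9.0 + 13.17465)/2 = 11.0873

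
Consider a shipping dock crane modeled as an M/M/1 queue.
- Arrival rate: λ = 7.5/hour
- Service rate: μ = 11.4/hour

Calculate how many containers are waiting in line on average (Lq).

ρ = λ/μ = 7.5/11.4 = 0.6579
For M/M/1: Lq = λ²/(μ(μ-λ))
Lq = 56.25/(11.4 × 3.90)
Lq = 1.2652 containers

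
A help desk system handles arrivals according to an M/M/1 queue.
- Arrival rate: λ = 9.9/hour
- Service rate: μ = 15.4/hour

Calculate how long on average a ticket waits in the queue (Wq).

First, compute utilization: ρ = λ/μ = 9.9/15.4 = 0.6429
For M/M/1: Wq = λ/(μ(μ-λ))
Wq = 9.9/(15.4 × (15.4-9.9))
Wq = 9.9/(15.4 × 5.50)
Wq = 0.1169 hours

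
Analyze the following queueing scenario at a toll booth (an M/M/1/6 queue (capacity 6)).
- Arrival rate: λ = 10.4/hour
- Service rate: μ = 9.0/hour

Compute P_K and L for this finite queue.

ρ = λ/μ = 10.4/9.0 = 1.15556
P₀ = (1-ρ)/(1-ρ^(K+1)) = (1-1.15556)/(1-1.15556^7) = -0.15556/-1.7514 = 0.08882
P_K = P₀×ρ^K = 0.08882 × 1.15556^6 = 0.08882 × 2.3810 = 0.2115
Blocking probability P_6 = 0.2115 (21.15%)
L = ρ[1 - (K+1)ρ^K + Kρ^(K+1)] / [(1-ρ)(1-ρ^(K+1))]
L = 1.15556 × (1 - 7×2.380976 + 6×2.751361) / ((1 - 1.15556) × (1 - 2.751361)) = 3.5685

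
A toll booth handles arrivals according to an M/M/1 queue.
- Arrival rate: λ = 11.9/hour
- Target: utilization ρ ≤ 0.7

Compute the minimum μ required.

ρ = λ/μ, so μ = λ/ρ
μ ≥ 11.9/0.7 = 17.0000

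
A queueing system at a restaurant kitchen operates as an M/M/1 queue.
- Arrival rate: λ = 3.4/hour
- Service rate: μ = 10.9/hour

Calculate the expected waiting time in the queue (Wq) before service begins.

First, compute utilization: ρ = λ/μ = 3.4/10.9 = 0.3119
For M/M/1: Wq = λ/(μ(μ-λ))
Wq = 3.4/(10.9 × (10.9-3.4))
Wq = 3.4/(10.9 × 7.50)
Wq = 0.04159 hours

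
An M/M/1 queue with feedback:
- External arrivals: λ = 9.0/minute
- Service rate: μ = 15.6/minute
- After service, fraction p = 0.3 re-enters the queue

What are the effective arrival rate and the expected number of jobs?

Effective arrival rate: λ_eff = λ/(1-p) = 9.0/(1-0.3) = 9.0/0.70 = 12.85714
ρ = λ_eff/μ = 12.85714/15.6 = 0.824176
L = ρ/(1-ρ) = 0.824176/(1-0.824176) = 4.6875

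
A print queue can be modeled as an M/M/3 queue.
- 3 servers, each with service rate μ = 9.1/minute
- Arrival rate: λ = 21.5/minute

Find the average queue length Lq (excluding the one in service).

Traffic intensity: ρ = λ/(cμ) = 21.5/(3×9.1) = 0.7875
Since ρ = 0.7875 < 1, system is stable.
Offered load a = λ/μ = cρ = 21.5/9.1 = 2.3626
P₀ = [ Σₙ₌₀^2 aⁿ/n! + a^3/(3!(1-ρ)) ]⁻¹
Σ = a^0/0! + a^1/1! + a^2/2! = 1.00000 + 2.36264 + 2.79103 = 6.1537
a^3/(3!(1-ρ)) = 13.1884/(6 × 0.212454) = 10.3461
P₀ = 1/(6.1537 + 10.3461) = 0.06061
Lq = P₀·a^3·ρ / (3!(1-ρ)²) = 0.060607 × 13.1884 × 0.78755 / (6 × 0.045137) = 2.3244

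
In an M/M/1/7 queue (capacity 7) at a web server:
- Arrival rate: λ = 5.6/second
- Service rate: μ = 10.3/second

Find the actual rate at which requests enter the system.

ρ = λ/μ = 5.6/10.3 = 0.54369
P₀ = (1-ρ)/(1-ρ^(K+1)) = (1-0.54369)/(1-0.54369^8) = 0.4563/0.9924 = 0.4598
P_K = P₀×ρ^K = 0.45982 × 0.54369^7 = 0.45982 × 0.014043 = 0.006457
λ_eff = λ(1-P_K) = 5.6 × (1 - 0.006457) = 5.6 × 0.99354 = 5.5638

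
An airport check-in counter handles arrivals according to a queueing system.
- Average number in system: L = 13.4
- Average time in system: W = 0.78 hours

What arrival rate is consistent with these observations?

Little's Law: L = λW, so λ = L/W
λ = 13.4/0.78 = 17.1795 passengers/hour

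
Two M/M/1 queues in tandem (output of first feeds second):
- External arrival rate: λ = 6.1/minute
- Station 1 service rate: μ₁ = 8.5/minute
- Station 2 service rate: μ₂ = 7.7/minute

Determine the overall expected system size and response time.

By Jackson's theorem, each station behaves as independent M/M/1.
Station 1: ρ₁ = 6.1/8.5 = 0.7176, L₁ = ρ₁/(1-ρ₁) = λ/(μ₁-λ) = 6.1/2.40 = 2.5417
Station 2: ρ₂ = 6.1/7.7 = 0.7922, L₂ = ρ₂/(1-ρ₂) = λ/(μ₂-λ) = 6.1/1.60 = 3.8125
Total: L = L₁ + L₂ = 2.5417 + 3.8125 = 6.3542
W = L/λ = 6.3542/6.1 = 1.0417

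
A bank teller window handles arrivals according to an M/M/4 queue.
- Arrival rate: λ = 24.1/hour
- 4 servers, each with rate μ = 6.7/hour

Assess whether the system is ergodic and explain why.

Stability requires ρ = λ/(cμ) < 1
ρ = 24.1/(4 × 6.7) = 24.1/26.80 = 0.8993
Since 0.8993 < 1, the system is STABLE.
The servers are busy 89.93% of the time.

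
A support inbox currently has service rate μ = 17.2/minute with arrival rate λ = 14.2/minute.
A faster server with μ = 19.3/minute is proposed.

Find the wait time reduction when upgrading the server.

System 1: ρ₁ = 14.2/17.2 = 0.8256, W₁ = 1/(17.2-14.2) = 0.33333
System 2: ρ₂ = 14.2/19.3 = 0.7358, W₂ = 1/(19.3-14.2) = 0.19608
Improvement: (W₁-W₂)/W₁ = (0.33333-0.19608)/0.33333 = 41.18%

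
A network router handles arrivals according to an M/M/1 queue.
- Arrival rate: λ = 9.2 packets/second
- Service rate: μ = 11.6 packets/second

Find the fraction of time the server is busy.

Server utilization: ρ = λ/μ
ρ = 9.2/11.6 = 0.7931
The server is busy 79.31% of the time.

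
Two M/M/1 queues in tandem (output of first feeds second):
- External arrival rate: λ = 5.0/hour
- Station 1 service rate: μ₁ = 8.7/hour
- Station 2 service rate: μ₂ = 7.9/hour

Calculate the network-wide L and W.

By Jackson's theorem, each station behaves as independent M/M/1.
Station 1: ρ₁ = 5.0/8.7 = 0.5747, L₁ = ρ₁/(1-ρ₁) = λ/(μ₁-λ) = 5.0/3.70 = 1.3514
Station 2: ρ₂ = 5.0/7.9 = 0.6329, L₂ = ρ₂/(1-ρ₂) = λ/(μ₂-λ) = 5.0/2.90 = 1.7241
Total: L = L₁ + L₂ = 1.3514 + 1.7241 = 3.0755
W = L/λ = 3.0755/5.0 = 0.6151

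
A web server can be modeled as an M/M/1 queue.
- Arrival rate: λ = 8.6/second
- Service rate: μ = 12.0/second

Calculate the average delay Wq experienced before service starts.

First, compute utilization: ρ = λ/μ = 8.6/12.0 = 0.7167
For M/M/1: Wq = λ/(μ(μ-λ))
Wq = 8.6/(12.0 × (12.0-8.6))
Wq = 8.6/(12.0 × 3.40)
Wq = 0.2108 seconds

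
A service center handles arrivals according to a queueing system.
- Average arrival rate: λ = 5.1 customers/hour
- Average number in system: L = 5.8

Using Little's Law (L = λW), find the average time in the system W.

Little's Law: L = λW, so W = L/λ
W = 5.8/5.1 = 1.1373 hours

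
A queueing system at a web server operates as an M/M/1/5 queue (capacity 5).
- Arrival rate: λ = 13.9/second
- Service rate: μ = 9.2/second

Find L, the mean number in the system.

ρ = λ/μ = 13.9/9.2 = 1.5109
P₀ = (1-ρ)/(1-ρ^(K+1)) = (1-1.5109)/(1-1.5109^6) = -0.5109/-10.8964 = 0.04689
P_K = P₀×ρ^K = 0.04689 × 1.5109^5 = 0.04689 × 7.8737 = 0.3692
L = ρ[1 - (K+1)ρ^K + Kρ^(K+1)] / [(1-ρ)(1-ρ^(K+1))]
L = 1.5109 × (1 - 6×7.8737 + 5×11.8964) / ((1 - 1.5109) × (1 - 11.8964)) = 3.5933 requests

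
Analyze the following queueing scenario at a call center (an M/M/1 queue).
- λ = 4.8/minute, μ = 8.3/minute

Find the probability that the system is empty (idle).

ρ = λ/μ = 4.8/8.3 = 0.5783
P(0) = 1 - ρ = 1 - 0.5783 = 0.4217
The server is idle 42.17% of the time.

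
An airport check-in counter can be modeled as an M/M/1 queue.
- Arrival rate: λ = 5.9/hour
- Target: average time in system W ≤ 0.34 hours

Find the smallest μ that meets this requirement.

For M/M/1: W = 1/(μ-λ)
Need W ≤ 0.34, so 1/(μ-λ) ≤ 0.34
μ - λ ≥ 1/0.34 = 2.9412
μ ≥ 5.9 + 2.9412 = 8.8412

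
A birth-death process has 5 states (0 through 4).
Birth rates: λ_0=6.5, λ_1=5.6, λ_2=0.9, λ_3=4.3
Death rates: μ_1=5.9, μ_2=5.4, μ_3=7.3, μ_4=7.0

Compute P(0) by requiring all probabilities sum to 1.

Ratios P(n)/P(0) = (λ₀···λₙ₋₁)/(μ₁···μₙ):
P(1)/P(0) = (6.5)/(5.9) = 1.1017
P(2)/P(0) = (6.5×5.6)/(5.9×5.4) = 1.1425
P(3)/P(0) = (6.5×5.6×0.9)/(5.9×5.4×7.3) = 0.1409
P(4)/P(0) = (6.5×5.6×0.9×4.3)/(5.9×5.4×7.3×7.0) = 0.08653

Normalization: ∑ P(n) = 1
P(0) × (1.0000 + 1.1017 + 1.1425 + 0.1409 + 0.08653) = 1
P(0) × 3.4716 = 1
P(0) = 1/3.4716 = 0.2881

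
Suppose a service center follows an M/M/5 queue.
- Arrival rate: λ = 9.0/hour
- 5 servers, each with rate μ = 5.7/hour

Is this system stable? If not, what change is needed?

Stability requires ρ = λ/(cμ) < 1
ρ = 9.0/(5 × 5.7) = 9.0/28.50 = 0.3158
Since 0.3158 < 1, the system is STABLE.
The servers are busy 31.58% of the time.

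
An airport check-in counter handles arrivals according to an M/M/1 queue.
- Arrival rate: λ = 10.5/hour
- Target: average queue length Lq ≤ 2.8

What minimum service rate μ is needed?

For M/M/1: Lq = λ²/(μ(μ-λ))
Need Lq ≤ 2.8, i.e. μ(μ-λ) ≥ λ²/2.8
μ² - 10.5μ - 110.25/2.8 ≥ 0  →  μ² - 10.5μ - 39.3750 ≥ 0
Quadratic formula (positive root): μ = [λ + √(λ² + 4×39.3750)]/2
Discriminant: 110.25 + 4×39.3750 = 267.7500, √267.7500 = 16.3631
μ ≥ (10.5 + 16.3631)/2 = 13.4315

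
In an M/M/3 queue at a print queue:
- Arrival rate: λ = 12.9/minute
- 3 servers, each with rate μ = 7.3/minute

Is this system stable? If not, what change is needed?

Stability requires ρ = λ/(cμ) < 1
ρ = 12.9/(3 × 7.3) = 12.9/21.90 = 0.5890
Since 0.5890 < 1, the system is STABLE.
The servers are busy 58.90% of the time.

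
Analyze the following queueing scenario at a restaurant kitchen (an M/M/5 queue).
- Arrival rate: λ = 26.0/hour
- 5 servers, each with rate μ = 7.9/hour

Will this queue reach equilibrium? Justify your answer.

Stability requires ρ = λ/(cμ) < 1
ρ = 26.0/(5 × 7.9) = 26.0/39.50 = 0.6582
Since 0.6582 < 1, the system is STABLE.
The servers are busy 65.82% of the time.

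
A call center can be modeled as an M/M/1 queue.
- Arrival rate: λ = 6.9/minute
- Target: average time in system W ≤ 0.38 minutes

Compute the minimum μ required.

For M/M/1: W = 1/(μ-λ)
Need W ≤ 0.38, so 1/(μ-λ) ≤ 0.38
μ - λ ≥ 1/0.38 = 2.6316
μ ≥ 6.9 + 2.6316 = 9.5316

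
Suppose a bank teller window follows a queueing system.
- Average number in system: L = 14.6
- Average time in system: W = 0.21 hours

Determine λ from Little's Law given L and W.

Little's Law: L = λW, so λ = L/W
λ = 14.6/0.21 = 69.5238 transactions/hour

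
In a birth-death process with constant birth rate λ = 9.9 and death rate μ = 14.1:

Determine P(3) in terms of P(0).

For constant rates: P(n)/P(0) = (λ/μ)^n
P(3)/P(0) = (9.9/14.1)^3 = 0.7021^3 = 0.3461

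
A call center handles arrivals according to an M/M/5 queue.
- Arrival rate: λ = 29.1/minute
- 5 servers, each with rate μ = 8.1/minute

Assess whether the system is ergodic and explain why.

Stability requires ρ = λ/(cμ) < 1
ρ = 29.1/(5 × 8.1) = 29.1/40.50 = 0.7185
Since 0.7185 < 1, the system is STABLE.
The servers are busy 71.85% of the time.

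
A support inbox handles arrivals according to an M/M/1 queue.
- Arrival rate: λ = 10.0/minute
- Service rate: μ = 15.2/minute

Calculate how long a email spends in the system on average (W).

First, compute utilization: ρ = λ/μ = 10.0/15.2 = 0.6579
For M/M/1: W = 1/(μ-λ)
W = 1/(15.2-10.0) = 1/5.20
W = 0.1923 minutes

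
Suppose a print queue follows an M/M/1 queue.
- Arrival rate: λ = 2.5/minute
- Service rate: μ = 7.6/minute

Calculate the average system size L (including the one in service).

ρ = λ/μ = 2.5/7.6 = 0.3289
For M/M/1: L = λ/(μ-λ)
L = 2.5/(7.6-2.5) = 2.5/5.10
L = 0.4902 jobs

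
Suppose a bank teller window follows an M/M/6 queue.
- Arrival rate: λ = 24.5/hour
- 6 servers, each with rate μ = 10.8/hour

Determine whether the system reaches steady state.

Stability requires ρ = λ/(cμ) < 1
ρ = 24.5/(6 × 10.8) = 24.5/64.80 = 0.3781
Since 0.3781 < 1, the system is STABLE.
The servers are busy 37.81% of the time.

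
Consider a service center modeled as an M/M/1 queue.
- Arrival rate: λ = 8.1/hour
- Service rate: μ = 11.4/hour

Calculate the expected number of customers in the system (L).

ρ = λ/μ = 8.1/11.4 = 0.7105
For M/M/1: L = λ/(μ-λ)
L = 8.1/(11.4-8.1) = 8.1/3.30
L = 2.4545 customers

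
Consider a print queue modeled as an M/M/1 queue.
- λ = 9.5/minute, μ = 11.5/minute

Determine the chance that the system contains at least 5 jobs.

ρ = λ/μ = 9.5/11.5 = 0.8261
P(N ≥ n) = ρⁿ
P(N ≥ 5) = 0.8261^5
P(N ≥ 5) = 0.3847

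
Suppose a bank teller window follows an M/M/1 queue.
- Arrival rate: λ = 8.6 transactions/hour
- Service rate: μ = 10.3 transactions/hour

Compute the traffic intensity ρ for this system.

Server utilization: ρ = λ/μ
ρ = 8.6/10.3 = 0.8350
The server is busy 83.50% of the time.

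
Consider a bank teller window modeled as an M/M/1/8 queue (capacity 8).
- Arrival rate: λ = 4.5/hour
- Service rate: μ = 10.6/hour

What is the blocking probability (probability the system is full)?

ρ = λ/μ = 4.5/10.6 = 0.42453
P₀ = (1-ρ)/(1-ρ^(K+1)) = (1-0.42453)/(1-0.42453^9) = 0.5755/0.9996 = 0.5757
P_K = P₀×ρ^K = 0.5757 × 0.42453^8 = 0.5757 × 0.001055 = 0.0006074
Blocking probability = 0.06074%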